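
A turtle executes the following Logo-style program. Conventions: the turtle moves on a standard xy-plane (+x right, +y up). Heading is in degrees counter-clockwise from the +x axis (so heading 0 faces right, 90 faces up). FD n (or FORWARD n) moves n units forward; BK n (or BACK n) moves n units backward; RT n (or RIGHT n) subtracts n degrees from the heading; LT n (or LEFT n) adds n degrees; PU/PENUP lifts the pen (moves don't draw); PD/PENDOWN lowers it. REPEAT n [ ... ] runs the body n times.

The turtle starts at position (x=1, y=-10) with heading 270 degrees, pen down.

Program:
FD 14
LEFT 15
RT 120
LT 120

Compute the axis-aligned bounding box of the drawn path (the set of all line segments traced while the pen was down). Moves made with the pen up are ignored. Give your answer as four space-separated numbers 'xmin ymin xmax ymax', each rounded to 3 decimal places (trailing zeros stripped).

Executing turtle program step by step:
Start: pos=(1,-10), heading=270, pen down
FD 14: (1,-10) -> (1,-24) [heading=270, draw]
LT 15: heading 270 -> 285
RT 120: heading 285 -> 165
LT 120: heading 165 -> 285
Final: pos=(1,-24), heading=285, 1 segment(s) drawn

Segment endpoints: x in {1, 1}, y in {-24, -10}
xmin=1, ymin=-24, xmax=1, ymax=-10

Answer: 1 -24 1 -10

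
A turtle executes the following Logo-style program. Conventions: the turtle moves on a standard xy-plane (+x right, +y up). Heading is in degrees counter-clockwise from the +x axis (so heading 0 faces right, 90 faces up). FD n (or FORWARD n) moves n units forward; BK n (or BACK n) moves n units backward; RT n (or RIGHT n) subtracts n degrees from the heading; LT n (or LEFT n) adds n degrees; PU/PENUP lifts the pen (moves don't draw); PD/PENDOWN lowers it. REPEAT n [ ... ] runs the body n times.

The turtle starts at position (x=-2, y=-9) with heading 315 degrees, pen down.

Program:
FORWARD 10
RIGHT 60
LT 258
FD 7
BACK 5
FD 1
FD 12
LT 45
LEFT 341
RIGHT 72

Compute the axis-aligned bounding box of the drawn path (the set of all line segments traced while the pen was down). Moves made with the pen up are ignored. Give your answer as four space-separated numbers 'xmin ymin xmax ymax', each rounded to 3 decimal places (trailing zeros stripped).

Executing turtle program step by step:
Start: pos=(-2,-9), heading=315, pen down
FD 10: (-2,-9) -> (5.071,-16.071) [heading=315, draw]
RT 60: heading 315 -> 255
LT 258: heading 255 -> 153
FD 7: (5.071,-16.071) -> (-1.166,-12.893) [heading=153, draw]
BK 5: (-1.166,-12.893) -> (3.289,-15.163) [heading=153, draw]
FD 1: (3.289,-15.163) -> (2.398,-14.709) [heading=153, draw]
FD 12: (2.398,-14.709) -> (-8.294,-9.261) [heading=153, draw]
LT 45: heading 153 -> 198
LT 341: heading 198 -> 179
RT 72: heading 179 -> 107
Final: pos=(-8.294,-9.261), heading=107, 5 segment(s) drawn

Segment endpoints: x in {-8.294, -2, -1.166, 2.398, 3.289, 5.071}, y in {-16.071, -15.163, -14.709, -12.893, -9.261, -9}
xmin=-8.294, ymin=-16.071, xmax=5.071, ymax=-9

Answer: -8.294 -16.071 5.071 -9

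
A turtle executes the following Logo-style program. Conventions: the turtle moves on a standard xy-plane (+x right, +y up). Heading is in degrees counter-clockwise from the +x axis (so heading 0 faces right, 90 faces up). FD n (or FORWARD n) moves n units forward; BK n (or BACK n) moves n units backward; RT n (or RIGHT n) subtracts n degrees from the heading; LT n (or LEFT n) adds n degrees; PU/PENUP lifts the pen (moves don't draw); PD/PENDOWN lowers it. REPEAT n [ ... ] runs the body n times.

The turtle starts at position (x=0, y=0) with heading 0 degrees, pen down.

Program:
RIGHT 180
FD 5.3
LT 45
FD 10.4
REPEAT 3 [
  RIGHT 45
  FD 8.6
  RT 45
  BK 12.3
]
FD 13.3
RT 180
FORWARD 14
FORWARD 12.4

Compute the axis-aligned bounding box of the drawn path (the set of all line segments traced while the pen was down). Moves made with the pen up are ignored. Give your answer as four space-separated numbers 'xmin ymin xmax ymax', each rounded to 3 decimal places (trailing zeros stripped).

Executing turtle program step by step:
Start: pos=(0,0), heading=0, pen down
RT 180: heading 0 -> 180
FD 5.3: (0,0) -> (-5.3,0) [heading=180, draw]
LT 45: heading 180 -> 225
FD 10.4: (-5.3,0) -> (-12.654,-7.354) [heading=225, draw]
REPEAT 3 [
  -- iteration 1/3 --
  RT 45: heading 225 -> 180
  FD 8.6: (-12.654,-7.354) -> (-21.254,-7.354) [heading=180, draw]
  RT 45: heading 180 -> 135
  BK 12.3: (-21.254,-7.354) -> (-12.556,-16.051) [heading=135, draw]
  -- iteration 2/3 --
  RT 45: heading 135 -> 90
  FD 8.6: (-12.556,-16.051) -> (-12.556,-7.451) [heading=90, draw]
  RT 45: heading 90 -> 45
  BK 12.3: (-12.556,-7.451) -> (-21.254,-16.149) [heading=45, draw]
  -- iteration 3/3 --
  RT 45: heading 45 -> 0
  FD 8.6: (-21.254,-16.149) -> (-12.654,-16.149) [heading=0, draw]
  RT 45: heading 0 -> 315
  BK 12.3: (-12.654,-16.149) -> (-21.351,-7.451) [heading=315, draw]
]
FD 13.3: (-21.351,-7.451) -> (-11.947,-16.856) [heading=315, draw]
RT 180: heading 315 -> 135
FD 14: (-11.947,-16.856) -> (-21.846,-6.956) [heading=135, draw]
FD 12.4: (-21.846,-6.956) -> (-30.614,1.812) [heading=135, draw]
Final: pos=(-30.614,1.812), heading=135, 11 segment(s) drawn

Segment endpoints: x in {-30.614, -21.846, -21.351, -21.254, -12.654, -12.654, -12.556, -12.556, -11.947, -5.3, 0}, y in {-16.856, -16.149, -16.149, -16.051, -7.451, -7.354, -7.354, -6.956, 0, 0, 1.812}
xmin=-30.614, ymin=-16.856, xmax=0, ymax=1.812

Answer: -30.614 -16.856 0 1.812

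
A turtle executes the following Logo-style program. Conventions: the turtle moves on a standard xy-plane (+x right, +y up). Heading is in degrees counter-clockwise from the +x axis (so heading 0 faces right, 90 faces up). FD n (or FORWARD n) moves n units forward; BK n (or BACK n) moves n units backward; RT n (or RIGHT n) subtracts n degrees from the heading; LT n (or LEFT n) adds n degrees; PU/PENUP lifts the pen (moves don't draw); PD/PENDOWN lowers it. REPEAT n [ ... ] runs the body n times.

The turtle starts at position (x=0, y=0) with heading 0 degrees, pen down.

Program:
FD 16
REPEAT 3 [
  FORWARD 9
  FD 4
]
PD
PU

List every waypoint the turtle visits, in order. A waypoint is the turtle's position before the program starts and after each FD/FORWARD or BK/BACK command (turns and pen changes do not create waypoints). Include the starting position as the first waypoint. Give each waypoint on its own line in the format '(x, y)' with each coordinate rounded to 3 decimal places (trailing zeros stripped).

Executing turtle program step by step:
Start: pos=(0,0), heading=0, pen down
FD 16: (0,0) -> (16,0) [heading=0, draw]
REPEAT 3 [
  -- iteration 1/3 --
  FD 9: (16,0) -> (25,0) [heading=0, draw]
  FD 4: (25,0) -> (29,0) [heading=0, draw]
  -- iteration 2/3 --
  FD 9: (29,0) -> (38,0) [heading=0, draw]
  FD 4: (38,0) -> (42,0) [heading=0, draw]
  -- iteration 3/3 --
  FD 9: (42,0) -> (51,0) [heading=0, draw]
  FD 4: (51,0) -> (55,0) [heading=0, draw]
]
PD: pen down
PU: pen up
Final: pos=(55,0), heading=0, 7 segment(s) drawn
Waypoints (8 total):
(0, 0)
(16, 0)
(25, 0)
(29, 0)
(38, 0)
(42, 0)
(51, 0)
(55, 0)

Answer: (0, 0)
(16, 0)
(25, 0)
(29, 0)
(38, 0)
(42, 0)
(51, 0)
(55, 0)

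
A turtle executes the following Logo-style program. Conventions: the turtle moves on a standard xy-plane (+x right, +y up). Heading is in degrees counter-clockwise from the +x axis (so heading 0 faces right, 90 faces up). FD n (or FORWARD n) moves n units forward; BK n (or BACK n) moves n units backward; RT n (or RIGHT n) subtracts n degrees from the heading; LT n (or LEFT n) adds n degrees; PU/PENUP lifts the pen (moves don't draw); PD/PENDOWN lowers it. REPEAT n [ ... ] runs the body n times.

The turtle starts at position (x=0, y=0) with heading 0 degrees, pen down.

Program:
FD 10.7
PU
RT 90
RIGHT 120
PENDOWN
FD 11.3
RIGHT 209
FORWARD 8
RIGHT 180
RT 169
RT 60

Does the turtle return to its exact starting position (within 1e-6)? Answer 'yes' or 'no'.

Executing turtle program step by step:
Start: pos=(0,0), heading=0, pen down
FD 10.7: (0,0) -> (10.7,0) [heading=0, draw]
PU: pen up
RT 90: heading 0 -> 270
RT 120: heading 270 -> 150
PD: pen down
FD 11.3: (10.7,0) -> (0.914,5.65) [heading=150, draw]
RT 209: heading 150 -> 301
FD 8: (0.914,5.65) -> (5.034,-1.207) [heading=301, draw]
RT 180: heading 301 -> 121
RT 169: heading 121 -> 312
RT 60: heading 312 -> 252
Final: pos=(5.034,-1.207), heading=252, 3 segment(s) drawn

Start position: (0, 0)
Final position: (5.034, -1.207)
Distance = 5.177; >= 1e-6 -> NOT closed

Answer: no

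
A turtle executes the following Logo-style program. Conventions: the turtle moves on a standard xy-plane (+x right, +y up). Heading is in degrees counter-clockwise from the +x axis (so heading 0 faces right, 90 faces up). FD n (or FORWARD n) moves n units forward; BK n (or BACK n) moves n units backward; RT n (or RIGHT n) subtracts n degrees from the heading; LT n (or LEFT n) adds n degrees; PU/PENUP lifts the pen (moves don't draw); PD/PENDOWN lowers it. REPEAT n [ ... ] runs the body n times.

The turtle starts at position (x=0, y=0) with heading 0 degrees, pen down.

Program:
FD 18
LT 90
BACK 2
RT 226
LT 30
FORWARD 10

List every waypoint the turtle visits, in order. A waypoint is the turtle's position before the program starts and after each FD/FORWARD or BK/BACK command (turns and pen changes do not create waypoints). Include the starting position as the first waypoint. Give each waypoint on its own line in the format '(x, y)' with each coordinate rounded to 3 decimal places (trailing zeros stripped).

Executing turtle program step by step:
Start: pos=(0,0), heading=0, pen down
FD 18: (0,0) -> (18,0) [heading=0, draw]
LT 90: heading 0 -> 90
BK 2: (18,0) -> (18,-2) [heading=90, draw]
RT 226: heading 90 -> 224
LT 30: heading 224 -> 254
FD 10: (18,-2) -> (15.244,-11.613) [heading=254, draw]
Final: pos=(15.244,-11.613), heading=254, 3 segment(s) drawn
Waypoints (4 total):
(0, 0)
(18, 0)
(18, -2)
(15.244, -11.613)

Answer: (0, 0)
(18, 0)
(18, -2)
(15.244, -11.613)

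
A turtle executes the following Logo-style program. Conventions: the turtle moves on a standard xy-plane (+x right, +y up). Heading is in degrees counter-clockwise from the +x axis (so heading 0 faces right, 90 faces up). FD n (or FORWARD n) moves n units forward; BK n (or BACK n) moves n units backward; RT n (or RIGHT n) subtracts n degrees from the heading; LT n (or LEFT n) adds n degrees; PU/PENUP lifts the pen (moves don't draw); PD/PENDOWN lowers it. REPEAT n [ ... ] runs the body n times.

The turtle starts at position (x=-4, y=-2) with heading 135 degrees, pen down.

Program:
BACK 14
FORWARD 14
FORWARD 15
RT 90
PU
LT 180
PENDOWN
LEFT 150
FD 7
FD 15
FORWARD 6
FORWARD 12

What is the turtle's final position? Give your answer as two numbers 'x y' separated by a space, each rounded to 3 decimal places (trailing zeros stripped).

Answer: 24.03 18.959

Derivation:
Executing turtle program step by step:
Start: pos=(-4,-2), heading=135, pen down
BK 14: (-4,-2) -> (5.899,-11.899) [heading=135, draw]
FD 14: (5.899,-11.899) -> (-4,-2) [heading=135, draw]
FD 15: (-4,-2) -> (-14.607,8.607) [heading=135, draw]
RT 90: heading 135 -> 45
PU: pen up
LT 180: heading 45 -> 225
PD: pen down
LT 150: heading 225 -> 15
FD 7: (-14.607,8.607) -> (-7.845,10.418) [heading=15, draw]
FD 15: (-7.845,10.418) -> (6.644,14.301) [heading=15, draw]
FD 6: (6.644,14.301) -> (12.439,15.854) [heading=15, draw]
FD 12: (12.439,15.854) -> (24.03,18.959) [heading=15, draw]
Final: pos=(24.03,18.959), heading=15, 7 segment(s) drawn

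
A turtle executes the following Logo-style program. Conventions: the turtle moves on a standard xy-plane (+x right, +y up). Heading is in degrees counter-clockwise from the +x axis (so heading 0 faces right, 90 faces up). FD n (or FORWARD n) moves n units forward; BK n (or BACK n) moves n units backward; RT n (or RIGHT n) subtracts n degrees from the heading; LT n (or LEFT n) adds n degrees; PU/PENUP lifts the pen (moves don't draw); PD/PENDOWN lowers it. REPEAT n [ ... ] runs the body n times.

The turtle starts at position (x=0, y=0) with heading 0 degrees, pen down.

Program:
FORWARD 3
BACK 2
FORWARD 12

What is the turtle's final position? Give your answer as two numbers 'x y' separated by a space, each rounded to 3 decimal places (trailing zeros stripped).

Answer: 13 0

Derivation:
Executing turtle program step by step:
Start: pos=(0,0), heading=0, pen down
FD 3: (0,0) -> (3,0) [heading=0, draw]
BK 2: (3,0) -> (1,0) [heading=0, draw]
FD 12: (1,0) -> (13,0) [heading=0, draw]
Final: pos=(13,0), heading=0, 3 segment(s) drawn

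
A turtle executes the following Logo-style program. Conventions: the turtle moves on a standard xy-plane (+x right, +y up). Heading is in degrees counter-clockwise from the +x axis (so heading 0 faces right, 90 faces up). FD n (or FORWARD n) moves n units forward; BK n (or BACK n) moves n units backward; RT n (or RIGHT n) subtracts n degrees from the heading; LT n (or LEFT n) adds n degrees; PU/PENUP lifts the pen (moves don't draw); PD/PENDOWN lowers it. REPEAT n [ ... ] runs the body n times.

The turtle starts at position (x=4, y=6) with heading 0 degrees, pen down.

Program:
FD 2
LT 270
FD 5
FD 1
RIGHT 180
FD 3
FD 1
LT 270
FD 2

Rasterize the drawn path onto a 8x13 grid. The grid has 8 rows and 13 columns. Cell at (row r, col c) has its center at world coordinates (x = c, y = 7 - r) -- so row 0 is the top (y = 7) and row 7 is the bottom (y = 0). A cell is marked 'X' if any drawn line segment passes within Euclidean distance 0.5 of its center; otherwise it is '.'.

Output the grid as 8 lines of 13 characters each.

Segment 0: (4,6) -> (6,6)
Segment 1: (6,6) -> (6,1)
Segment 2: (6,1) -> (6,0)
Segment 3: (6,0) -> (6,3)
Segment 4: (6,3) -> (6,4)
Segment 5: (6,4) -> (8,4)

Answer: .............
....XXX......
......X......
......XXX....
......X......
......X......
......X......
......X......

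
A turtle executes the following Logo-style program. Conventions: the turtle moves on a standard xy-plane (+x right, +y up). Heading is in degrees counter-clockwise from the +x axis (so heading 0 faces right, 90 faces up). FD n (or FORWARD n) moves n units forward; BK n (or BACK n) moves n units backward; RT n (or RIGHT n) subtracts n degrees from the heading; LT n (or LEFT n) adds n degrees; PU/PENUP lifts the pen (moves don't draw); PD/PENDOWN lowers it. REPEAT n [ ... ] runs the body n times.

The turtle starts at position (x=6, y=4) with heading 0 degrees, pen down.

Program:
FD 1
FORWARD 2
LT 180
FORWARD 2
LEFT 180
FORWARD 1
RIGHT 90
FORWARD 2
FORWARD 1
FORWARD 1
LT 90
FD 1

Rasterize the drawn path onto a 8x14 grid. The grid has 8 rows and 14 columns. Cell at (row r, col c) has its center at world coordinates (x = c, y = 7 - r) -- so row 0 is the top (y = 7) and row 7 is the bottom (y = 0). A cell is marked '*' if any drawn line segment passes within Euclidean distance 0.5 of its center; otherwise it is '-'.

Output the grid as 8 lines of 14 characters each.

Segment 0: (6,4) -> (7,4)
Segment 1: (7,4) -> (9,4)
Segment 2: (9,4) -> (7,4)
Segment 3: (7,4) -> (8,4)
Segment 4: (8,4) -> (8,2)
Segment 5: (8,2) -> (8,1)
Segment 6: (8,1) -> (8,-0)
Segment 7: (8,-0) -> (9,-0)

Answer: --------------
--------------
--------------
------****----
--------*-----
--------*-----
--------*-----
--------**----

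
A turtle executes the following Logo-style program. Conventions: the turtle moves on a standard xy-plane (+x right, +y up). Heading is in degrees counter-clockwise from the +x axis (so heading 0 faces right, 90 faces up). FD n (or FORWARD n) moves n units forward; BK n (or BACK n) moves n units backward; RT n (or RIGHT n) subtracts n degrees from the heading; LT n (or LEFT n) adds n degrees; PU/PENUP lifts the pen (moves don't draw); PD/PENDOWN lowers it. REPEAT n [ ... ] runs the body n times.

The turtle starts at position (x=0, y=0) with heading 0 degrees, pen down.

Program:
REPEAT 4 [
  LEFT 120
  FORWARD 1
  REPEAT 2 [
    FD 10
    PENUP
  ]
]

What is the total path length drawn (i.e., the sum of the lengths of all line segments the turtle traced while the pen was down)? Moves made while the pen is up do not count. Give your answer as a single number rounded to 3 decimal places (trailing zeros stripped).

Executing turtle program step by step:
Start: pos=(0,0), heading=0, pen down
REPEAT 4 [
  -- iteration 1/4 --
  LT 120: heading 0 -> 120
  FD 1: (0,0) -> (-0.5,0.866) [heading=120, draw]
  REPEAT 2 [
    -- iteration 1/2 --
    FD 10: (-0.5,0.866) -> (-5.5,9.526) [heading=120, draw]
    PU: pen up
    -- iteration 2/2 --
    FD 10: (-5.5,9.526) -> (-10.5,18.187) [heading=120, move]
    PU: pen up
  ]
  -- iteration 2/4 --
  LT 120: heading 120 -> 240
  FD 1: (-10.5,18.187) -> (-11,17.321) [heading=240, move]
  REPEAT 2 [
    -- iteration 1/2 --
    FD 10: (-11,17.321) -> (-16,8.66) [heading=240, move]
    PU: pen up
    -- iteration 2/2 --
    FD 10: (-16,8.66) -> (-21,0) [heading=240, move]
    PU: pen up
  ]
  -- iteration 3/4 --
  LT 120: heading 240 -> 0
  FD 1: (-21,0) -> (-20,0) [heading=0, move]
  REPEAT 2 [
    -- iteration 1/2 --
    FD 10: (-20,0) -> (-10,0) [heading=0, move]
    PU: pen up
    -- iteration 2/2 --
    FD 10: (-10,0) -> (0,0) [heading=0, move]
    PU: pen up
  ]
  -- iteration 4/4 --
  LT 120: heading 0 -> 120
  FD 1: (0,0) -> (-0.5,0.866) [heading=120, move]
  REPEAT 2 [
    -- iteration 1/2 --
    FD 10: (-0.5,0.866) -> (-5.5,9.526) [heading=120, move]
    PU: pen up
    -- iteration 2/2 --
    FD 10: (-5.5,9.526) -> (-10.5,18.187) [heading=120, move]
    PU: pen up
  ]
]
Final: pos=(-10.5,18.187), heading=120, 2 segment(s) drawn

Segment lengths:
  seg 1: (0,0) -> (-0.5,0.866), length = 1
  seg 2: (-0.5,0.866) -> (-5.5,9.526), length = 10
Total = 11

Answer: 11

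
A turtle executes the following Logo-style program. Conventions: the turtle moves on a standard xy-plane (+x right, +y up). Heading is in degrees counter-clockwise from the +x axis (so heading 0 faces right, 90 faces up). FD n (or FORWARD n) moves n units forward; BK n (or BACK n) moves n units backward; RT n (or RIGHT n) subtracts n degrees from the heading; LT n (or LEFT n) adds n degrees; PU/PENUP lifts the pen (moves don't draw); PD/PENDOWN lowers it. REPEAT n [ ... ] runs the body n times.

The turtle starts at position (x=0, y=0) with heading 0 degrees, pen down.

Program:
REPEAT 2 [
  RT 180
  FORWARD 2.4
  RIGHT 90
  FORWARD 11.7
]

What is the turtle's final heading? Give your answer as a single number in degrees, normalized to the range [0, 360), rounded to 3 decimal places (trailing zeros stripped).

Answer: 180

Derivation:
Executing turtle program step by step:
Start: pos=(0,0), heading=0, pen down
REPEAT 2 [
  -- iteration 1/2 --
  RT 180: heading 0 -> 180
  FD 2.4: (0,0) -> (-2.4,0) [heading=180, draw]
  RT 90: heading 180 -> 90
  FD 11.7: (-2.4,0) -> (-2.4,11.7) [heading=90, draw]
  -- iteration 2/2 --
  RT 180: heading 90 -> 270
  FD 2.4: (-2.4,11.7) -> (-2.4,9.3) [heading=270, draw]
  RT 90: heading 270 -> 180
  FD 11.7: (-2.4,9.3) -> (-14.1,9.3) [heading=180, draw]
]
Final: pos=(-14.1,9.3), heading=180, 4 segment(s) drawn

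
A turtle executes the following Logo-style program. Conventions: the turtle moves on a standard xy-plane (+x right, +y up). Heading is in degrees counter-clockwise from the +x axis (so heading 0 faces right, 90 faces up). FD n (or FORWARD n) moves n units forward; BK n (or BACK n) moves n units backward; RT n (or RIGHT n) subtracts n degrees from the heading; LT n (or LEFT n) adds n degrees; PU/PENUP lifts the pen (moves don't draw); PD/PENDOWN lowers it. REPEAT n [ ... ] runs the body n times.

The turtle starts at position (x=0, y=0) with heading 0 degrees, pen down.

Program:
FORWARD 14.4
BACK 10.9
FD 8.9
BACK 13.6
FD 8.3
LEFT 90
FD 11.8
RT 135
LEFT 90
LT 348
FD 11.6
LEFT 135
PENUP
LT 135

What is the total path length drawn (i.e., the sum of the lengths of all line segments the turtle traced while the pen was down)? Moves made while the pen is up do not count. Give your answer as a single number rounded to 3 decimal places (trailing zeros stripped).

Answer: 79.5

Derivation:
Executing turtle program step by step:
Start: pos=(0,0), heading=0, pen down
FD 14.4: (0,0) -> (14.4,0) [heading=0, draw]
BK 10.9: (14.4,0) -> (3.5,0) [heading=0, draw]
FD 8.9: (3.5,0) -> (12.4,0) [heading=0, draw]
BK 13.6: (12.4,0) -> (-1.2,0) [heading=0, draw]
FD 8.3: (-1.2,0) -> (7.1,0) [heading=0, draw]
LT 90: heading 0 -> 90
FD 11.8: (7.1,0) -> (7.1,11.8) [heading=90, draw]
RT 135: heading 90 -> 315
LT 90: heading 315 -> 45
LT 348: heading 45 -> 33
FD 11.6: (7.1,11.8) -> (16.829,18.118) [heading=33, draw]
LT 135: heading 33 -> 168
PU: pen up
LT 135: heading 168 -> 303
Final: pos=(16.829,18.118), heading=303, 7 segment(s) drawn

Segment lengths:
  seg 1: (0,0) -> (14.4,0), length = 14.4
  seg 2: (14.4,0) -> (3.5,0), length = 10.9
  seg 3: (3.5,0) -> (12.4,0), length = 8.9
  seg 4: (12.4,0) -> (-1.2,0), length = 13.6
  seg 5: (-1.2,0) -> (7.1,0), length = 8.3
  seg 6: (7.1,0) -> (7.1,11.8), length = 11.8
  seg 7: (7.1,11.8) -> (16.829,18.118), length = 11.6
Total = 79.5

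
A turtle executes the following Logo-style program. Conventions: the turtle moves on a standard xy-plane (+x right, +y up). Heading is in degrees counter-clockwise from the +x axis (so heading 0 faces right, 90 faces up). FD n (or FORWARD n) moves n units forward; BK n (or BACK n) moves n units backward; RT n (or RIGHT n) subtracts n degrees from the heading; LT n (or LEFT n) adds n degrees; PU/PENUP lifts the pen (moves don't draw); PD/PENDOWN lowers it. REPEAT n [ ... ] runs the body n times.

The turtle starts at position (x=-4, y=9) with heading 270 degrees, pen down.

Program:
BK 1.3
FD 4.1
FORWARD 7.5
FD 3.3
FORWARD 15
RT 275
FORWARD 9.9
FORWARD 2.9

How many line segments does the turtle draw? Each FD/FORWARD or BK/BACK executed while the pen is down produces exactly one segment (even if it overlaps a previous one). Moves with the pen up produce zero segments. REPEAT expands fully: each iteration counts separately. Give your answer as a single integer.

Executing turtle program step by step:
Start: pos=(-4,9), heading=270, pen down
BK 1.3: (-4,9) -> (-4,10.3) [heading=270, draw]
FD 4.1: (-4,10.3) -> (-4,6.2) [heading=270, draw]
FD 7.5: (-4,6.2) -> (-4,-1.3) [heading=270, draw]
FD 3.3: (-4,-1.3) -> (-4,-4.6) [heading=270, draw]
FD 15: (-4,-4.6) -> (-4,-19.6) [heading=270, draw]
RT 275: heading 270 -> 355
FD 9.9: (-4,-19.6) -> (5.862,-20.463) [heading=355, draw]
FD 2.9: (5.862,-20.463) -> (8.751,-20.716) [heading=355, draw]
Final: pos=(8.751,-20.716), heading=355, 7 segment(s) drawn
Segments drawn: 7

Answer: 7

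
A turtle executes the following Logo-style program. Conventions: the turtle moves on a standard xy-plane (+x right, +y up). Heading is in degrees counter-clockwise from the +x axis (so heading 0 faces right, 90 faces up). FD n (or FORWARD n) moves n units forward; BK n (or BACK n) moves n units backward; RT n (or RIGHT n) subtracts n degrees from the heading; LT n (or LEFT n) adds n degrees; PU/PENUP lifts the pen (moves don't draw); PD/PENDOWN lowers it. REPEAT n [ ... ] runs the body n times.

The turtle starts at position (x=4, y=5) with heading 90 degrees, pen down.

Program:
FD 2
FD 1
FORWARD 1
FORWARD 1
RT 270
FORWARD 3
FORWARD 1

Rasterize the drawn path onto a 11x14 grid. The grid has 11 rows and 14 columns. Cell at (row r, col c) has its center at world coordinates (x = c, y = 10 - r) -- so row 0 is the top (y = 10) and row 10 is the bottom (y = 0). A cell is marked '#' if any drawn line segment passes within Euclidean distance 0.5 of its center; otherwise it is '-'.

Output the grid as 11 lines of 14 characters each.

Answer: #####---------
----#---------
----#---------
----#---------
----#---------
----#---------
--------------
--------------
--------------
--------------
--------------

Derivation:
Segment 0: (4,5) -> (4,7)
Segment 1: (4,7) -> (4,8)
Segment 2: (4,8) -> (4,9)
Segment 3: (4,9) -> (4,10)
Segment 4: (4,10) -> (1,10)
Segment 5: (1,10) -> (0,10)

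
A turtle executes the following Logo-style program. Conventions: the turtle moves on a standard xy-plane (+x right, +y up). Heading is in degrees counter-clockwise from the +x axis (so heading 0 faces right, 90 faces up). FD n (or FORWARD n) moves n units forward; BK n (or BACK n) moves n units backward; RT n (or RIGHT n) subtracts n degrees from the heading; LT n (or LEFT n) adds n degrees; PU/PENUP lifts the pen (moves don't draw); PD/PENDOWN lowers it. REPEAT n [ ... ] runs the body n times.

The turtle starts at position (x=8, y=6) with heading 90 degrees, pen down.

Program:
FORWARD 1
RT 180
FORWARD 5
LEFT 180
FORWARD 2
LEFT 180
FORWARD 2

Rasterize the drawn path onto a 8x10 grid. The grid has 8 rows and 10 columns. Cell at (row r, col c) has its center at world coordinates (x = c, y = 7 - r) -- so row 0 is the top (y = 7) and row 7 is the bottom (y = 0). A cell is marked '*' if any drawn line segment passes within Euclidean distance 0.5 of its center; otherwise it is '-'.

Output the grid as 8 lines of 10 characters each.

Answer: --------*-
--------*-
--------*-
--------*-
--------*-
--------*-
----------
----------

Derivation:
Segment 0: (8,6) -> (8,7)
Segment 1: (8,7) -> (8,2)
Segment 2: (8,2) -> (8,4)
Segment 3: (8,4) -> (8,2)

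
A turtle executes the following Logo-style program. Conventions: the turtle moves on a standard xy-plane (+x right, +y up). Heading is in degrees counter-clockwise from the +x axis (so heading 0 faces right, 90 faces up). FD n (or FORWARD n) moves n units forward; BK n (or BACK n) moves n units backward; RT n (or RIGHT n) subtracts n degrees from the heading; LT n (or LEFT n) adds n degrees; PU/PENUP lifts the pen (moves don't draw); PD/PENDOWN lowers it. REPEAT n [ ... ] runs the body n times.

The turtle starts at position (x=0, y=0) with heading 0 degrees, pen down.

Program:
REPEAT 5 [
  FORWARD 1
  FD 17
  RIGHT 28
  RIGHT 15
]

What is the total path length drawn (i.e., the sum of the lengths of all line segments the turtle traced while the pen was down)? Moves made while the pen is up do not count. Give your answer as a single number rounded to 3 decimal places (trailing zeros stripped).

Answer: 90

Derivation:
Executing turtle program step by step:
Start: pos=(0,0), heading=0, pen down
REPEAT 5 [
  -- iteration 1/5 --
  FD 1: (0,0) -> (1,0) [heading=0, draw]
  FD 17: (1,0) -> (18,0) [heading=0, draw]
  RT 28: heading 0 -> 332
  RT 15: heading 332 -> 317
  -- iteration 2/5 --
  FD 1: (18,0) -> (18.731,-0.682) [heading=317, draw]
  FD 17: (18.731,-0.682) -> (31.164,-12.276) [heading=317, draw]
  RT 28: heading 317 -> 289
  RT 15: heading 289 -> 274
  -- iteration 3/5 --
  FD 1: (31.164,-12.276) -> (31.234,-13.274) [heading=274, draw]
  FD 17: (31.234,-13.274) -> (32.42,-30.232) [heading=274, draw]
  RT 28: heading 274 -> 246
  RT 15: heading 246 -> 231
  -- iteration 4/5 --
  FD 1: (32.42,-30.232) -> (31.791,-31.009) [heading=231, draw]
  FD 17: (31.791,-31.009) -> (21.092,-44.221) [heading=231, draw]
  RT 28: heading 231 -> 203
  RT 15: heading 203 -> 188
  -- iteration 5/5 --
  FD 1: (21.092,-44.221) -> (20.102,-44.36) [heading=188, draw]
  FD 17: (20.102,-44.36) -> (3.267,-46.726) [heading=188, draw]
  RT 28: heading 188 -> 160
  RT 15: heading 160 -> 145
]
Final: pos=(3.267,-46.726), heading=145, 10 segment(s) drawn

Segment lengths:
  seg 1: (0,0) -> (1,0), length = 1
  seg 2: (1,0) -> (18,0), length = 17
  seg 3: (18,0) -> (18.731,-0.682), length = 1
  seg 4: (18.731,-0.682) -> (31.164,-12.276), length = 17
  seg 5: (31.164,-12.276) -> (31.234,-13.274), length = 1
  seg 6: (31.234,-13.274) -> (32.42,-30.232), length = 17
  seg 7: (32.42,-30.232) -> (31.791,-31.009), length = 1
  seg 8: (31.791,-31.009) -> (21.092,-44.221), length = 17
  seg 9: (21.092,-44.221) -> (20.102,-44.36), length = 1
  seg 10: (20.102,-44.36) -> (3.267,-46.726), length = 17
Total = 90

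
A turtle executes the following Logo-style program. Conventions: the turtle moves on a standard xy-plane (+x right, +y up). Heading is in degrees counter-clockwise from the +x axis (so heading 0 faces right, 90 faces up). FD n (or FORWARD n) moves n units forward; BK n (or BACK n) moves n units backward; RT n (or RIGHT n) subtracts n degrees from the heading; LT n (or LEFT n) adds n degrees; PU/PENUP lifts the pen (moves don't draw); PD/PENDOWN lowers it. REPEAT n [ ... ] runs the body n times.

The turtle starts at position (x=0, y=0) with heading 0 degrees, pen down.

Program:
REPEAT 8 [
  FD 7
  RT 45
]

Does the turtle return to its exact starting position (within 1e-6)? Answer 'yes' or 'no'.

Answer: yes

Derivation:
Executing turtle program step by step:
Start: pos=(0,0), heading=0, pen down
REPEAT 8 [
  -- iteration 1/8 --
  FD 7: (0,0) -> (7,0) [heading=0, draw]
  RT 45: heading 0 -> 315
  -- iteration 2/8 --
  FD 7: (7,0) -> (11.95,-4.95) [heading=315, draw]
  RT 45: heading 315 -> 270
  -- iteration 3/8 --
  FD 7: (11.95,-4.95) -> (11.95,-11.95) [heading=270, draw]
  RT 45: heading 270 -> 225
  -- iteration 4/8 --
  FD 7: (11.95,-11.95) -> (7,-16.899) [heading=225, draw]
  RT 45: heading 225 -> 180
  -- iteration 5/8 --
  FD 7: (7,-16.899) -> (0,-16.899) [heading=180, draw]
  RT 45: heading 180 -> 135
  -- iteration 6/8 --
  FD 7: (0,-16.899) -> (-4.95,-11.95) [heading=135, draw]
  RT 45: heading 135 -> 90
  -- iteration 7/8 --
  FD 7: (-4.95,-11.95) -> (-4.95,-4.95) [heading=90, draw]
  RT 45: heading 90 -> 45
  -- iteration 8/8 --
  FD 7: (-4.95,-4.95) -> (0,0) [heading=45, draw]
  RT 45: heading 45 -> 0
]
Final: pos=(0,0), heading=0, 8 segment(s) drawn

Start position: (0, 0)
Final position: (0, 0)
Distance = 0; < 1e-6 -> CLOSED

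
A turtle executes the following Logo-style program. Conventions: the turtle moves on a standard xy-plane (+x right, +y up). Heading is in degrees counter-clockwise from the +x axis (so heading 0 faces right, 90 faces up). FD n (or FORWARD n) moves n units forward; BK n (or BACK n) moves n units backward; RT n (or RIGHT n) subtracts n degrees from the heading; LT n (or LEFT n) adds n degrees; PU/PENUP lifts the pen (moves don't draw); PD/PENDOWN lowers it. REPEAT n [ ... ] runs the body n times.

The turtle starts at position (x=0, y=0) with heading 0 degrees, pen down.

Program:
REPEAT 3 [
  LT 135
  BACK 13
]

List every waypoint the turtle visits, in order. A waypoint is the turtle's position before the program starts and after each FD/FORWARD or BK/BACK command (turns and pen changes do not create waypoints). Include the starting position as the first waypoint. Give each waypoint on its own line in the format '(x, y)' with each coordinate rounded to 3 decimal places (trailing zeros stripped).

Answer: (0, 0)
(9.192, -9.192)
(9.192, 3.808)
(0, -5.385)

Derivation:
Executing turtle program step by step:
Start: pos=(0,0), heading=0, pen down
REPEAT 3 [
  -- iteration 1/3 --
  LT 135: heading 0 -> 135
  BK 13: (0,0) -> (9.192,-9.192) [heading=135, draw]
  -- iteration 2/3 --
  LT 135: heading 135 -> 270
  BK 13: (9.192,-9.192) -> (9.192,3.808) [heading=270, draw]
  -- iteration 3/3 --
  LT 135: heading 270 -> 45
  BK 13: (9.192,3.808) -> (0,-5.385) [heading=45, draw]
]
Final: pos=(0,-5.385), heading=45, 3 segment(s) drawn
Waypoints (4 total):
(0, 0)
(9.192, -9.192)
(9.192, 3.808)
(0, -5.385)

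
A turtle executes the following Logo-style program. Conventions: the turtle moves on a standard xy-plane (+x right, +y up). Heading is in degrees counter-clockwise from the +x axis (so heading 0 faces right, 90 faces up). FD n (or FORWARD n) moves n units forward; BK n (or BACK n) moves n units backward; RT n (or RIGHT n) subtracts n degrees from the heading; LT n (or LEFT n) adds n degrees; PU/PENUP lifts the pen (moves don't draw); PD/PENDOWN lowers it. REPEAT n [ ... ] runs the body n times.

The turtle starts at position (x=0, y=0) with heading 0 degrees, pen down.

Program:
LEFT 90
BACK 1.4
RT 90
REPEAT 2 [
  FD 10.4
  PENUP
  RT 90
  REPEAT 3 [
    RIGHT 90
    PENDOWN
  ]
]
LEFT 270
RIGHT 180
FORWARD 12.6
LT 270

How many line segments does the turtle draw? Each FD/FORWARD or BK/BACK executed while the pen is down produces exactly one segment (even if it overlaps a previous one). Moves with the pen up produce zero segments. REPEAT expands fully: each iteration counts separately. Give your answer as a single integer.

Executing turtle program step by step:
Start: pos=(0,0), heading=0, pen down
LT 90: heading 0 -> 90
BK 1.4: (0,0) -> (0,-1.4) [heading=90, draw]
RT 90: heading 90 -> 0
REPEAT 2 [
  -- iteration 1/2 --
  FD 10.4: (0,-1.4) -> (10.4,-1.4) [heading=0, draw]
  PU: pen up
  RT 90: heading 0 -> 270
  REPEAT 3 [
    -- iteration 1/3 --
    RT 90: heading 270 -> 180
    PD: pen down
    -- iteration 2/3 --
    RT 90: heading 180 -> 90
    PD: pen down
    -- iteration 3/3 --
    RT 90: heading 90 -> 0
    PD: pen down
  ]
  -- iteration 2/2 --
  FD 10.4: (10.4,-1.4) -> (20.8,-1.4) [heading=0, draw]
  PU: pen up
  RT 90: heading 0 -> 270
  REPEAT 3 [
    -- iteration 1/3 --
    RT 90: heading 270 -> 180
    PD: pen down
    -- iteration 2/3 --
    RT 90: heading 180 -> 90
    PD: pen down
    -- iteration 3/3 --
    RT 90: heading 90 -> 0
    PD: pen down
  ]
]
LT 270: heading 0 -> 270
RT 180: heading 270 -> 90
FD 12.6: (20.8,-1.4) -> (20.8,11.2) [heading=90, draw]
LT 270: heading 90 -> 0
Final: pos=(20.8,11.2), heading=0, 4 segment(s) drawn
Segments drawn: 4

Answer: 4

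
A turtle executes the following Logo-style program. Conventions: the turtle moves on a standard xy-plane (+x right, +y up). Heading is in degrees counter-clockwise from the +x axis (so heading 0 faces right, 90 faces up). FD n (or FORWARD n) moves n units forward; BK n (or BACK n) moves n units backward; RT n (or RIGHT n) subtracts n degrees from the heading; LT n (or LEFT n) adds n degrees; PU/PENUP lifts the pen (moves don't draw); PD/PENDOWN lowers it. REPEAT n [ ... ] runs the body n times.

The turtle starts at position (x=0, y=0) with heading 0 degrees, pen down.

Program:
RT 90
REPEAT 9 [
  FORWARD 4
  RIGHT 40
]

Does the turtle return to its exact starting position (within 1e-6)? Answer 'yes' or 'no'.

Executing turtle program step by step:
Start: pos=(0,0), heading=0, pen down
RT 90: heading 0 -> 270
REPEAT 9 [
  -- iteration 1/9 --
  FD 4: (0,0) -> (0,-4) [heading=270, draw]
  RT 40: heading 270 -> 230
  -- iteration 2/9 --
  FD 4: (0,-4) -> (-2.571,-7.064) [heading=230, draw]
  RT 40: heading 230 -> 190
  -- iteration 3/9 --
  FD 4: (-2.571,-7.064) -> (-6.51,-7.759) [heading=190, draw]
  RT 40: heading 190 -> 150
  -- iteration 4/9 --
  FD 4: (-6.51,-7.759) -> (-9.974,-5.759) [heading=150, draw]
  RT 40: heading 150 -> 110
  -- iteration 5/9 --
  FD 4: (-9.974,-5.759) -> (-11.343,-2) [heading=110, draw]
  RT 40: heading 110 -> 70
  -- iteration 6/9 --
  FD 4: (-11.343,-2) -> (-9.974,1.759) [heading=70, draw]
  RT 40: heading 70 -> 30
  -- iteration 7/9 --
  FD 4: (-9.974,1.759) -> (-6.51,3.759) [heading=30, draw]
  RT 40: heading 30 -> 350
  -- iteration 8/9 --
  FD 4: (-6.51,3.759) -> (-2.571,3.064) [heading=350, draw]
  RT 40: heading 350 -> 310
  -- iteration 9/9 --
  FD 4: (-2.571,3.064) -> (0,0) [heading=310, draw]
  RT 40: heading 310 -> 270
]
Final: pos=(0,0), heading=270, 9 segment(s) drawn

Start position: (0, 0)
Final position: (0, 0)
Distance = 0; < 1e-6 -> CLOSED

Answer: yes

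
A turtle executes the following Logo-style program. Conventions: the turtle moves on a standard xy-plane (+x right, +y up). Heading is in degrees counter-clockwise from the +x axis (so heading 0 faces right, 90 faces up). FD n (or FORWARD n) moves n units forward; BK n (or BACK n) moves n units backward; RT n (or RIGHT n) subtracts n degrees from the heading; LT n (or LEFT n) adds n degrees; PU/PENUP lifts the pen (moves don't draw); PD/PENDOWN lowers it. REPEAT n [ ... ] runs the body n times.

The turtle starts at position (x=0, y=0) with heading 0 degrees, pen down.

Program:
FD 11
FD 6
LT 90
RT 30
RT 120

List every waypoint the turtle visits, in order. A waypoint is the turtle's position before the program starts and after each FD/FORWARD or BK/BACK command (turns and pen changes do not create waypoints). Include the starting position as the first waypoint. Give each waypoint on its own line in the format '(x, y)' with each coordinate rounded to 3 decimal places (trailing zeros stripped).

Answer: (0, 0)
(11, 0)
(17, 0)

Derivation:
Executing turtle program step by step:
Start: pos=(0,0), heading=0, pen down
FD 11: (0,0) -> (11,0) [heading=0, draw]
FD 6: (11,0) -> (17,0) [heading=0, draw]
LT 90: heading 0 -> 90
RT 30: heading 90 -> 60
RT 120: heading 60 -> 300
Final: pos=(17,0), heading=300, 2 segment(s) drawn
Waypoints (3 total):
(0, 0)
(11, 0)
(17, 0)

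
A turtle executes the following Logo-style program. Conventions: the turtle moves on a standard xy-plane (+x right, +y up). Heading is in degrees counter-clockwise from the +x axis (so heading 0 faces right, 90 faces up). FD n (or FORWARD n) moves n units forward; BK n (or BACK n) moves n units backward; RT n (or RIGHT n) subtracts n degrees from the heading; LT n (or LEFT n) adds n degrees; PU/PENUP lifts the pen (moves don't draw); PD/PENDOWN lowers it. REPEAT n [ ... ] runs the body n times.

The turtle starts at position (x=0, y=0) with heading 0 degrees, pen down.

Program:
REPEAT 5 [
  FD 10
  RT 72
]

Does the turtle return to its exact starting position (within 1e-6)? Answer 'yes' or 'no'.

Executing turtle program step by step:
Start: pos=(0,0), heading=0, pen down
REPEAT 5 [
  -- iteration 1/5 --
  FD 10: (0,0) -> (10,0) [heading=0, draw]
  RT 72: heading 0 -> 288
  -- iteration 2/5 --
  FD 10: (10,0) -> (13.09,-9.511) [heading=288, draw]
  RT 72: heading 288 -> 216
  -- iteration 3/5 --
  FD 10: (13.09,-9.511) -> (5,-15.388) [heading=216, draw]
  RT 72: heading 216 -> 144
  -- iteration 4/5 --
  FD 10: (5,-15.388) -> (-3.09,-9.511) [heading=144, draw]
  RT 72: heading 144 -> 72
  -- iteration 5/5 --
  FD 10: (-3.09,-9.511) -> (0,0) [heading=72, draw]
  RT 72: heading 72 -> 0
]
Final: pos=(0,0), heading=0, 5 segment(s) drawn

Start position: (0, 0)
Final position: (0, 0)
Distance = 0; < 1e-6 -> CLOSED

Answer: yes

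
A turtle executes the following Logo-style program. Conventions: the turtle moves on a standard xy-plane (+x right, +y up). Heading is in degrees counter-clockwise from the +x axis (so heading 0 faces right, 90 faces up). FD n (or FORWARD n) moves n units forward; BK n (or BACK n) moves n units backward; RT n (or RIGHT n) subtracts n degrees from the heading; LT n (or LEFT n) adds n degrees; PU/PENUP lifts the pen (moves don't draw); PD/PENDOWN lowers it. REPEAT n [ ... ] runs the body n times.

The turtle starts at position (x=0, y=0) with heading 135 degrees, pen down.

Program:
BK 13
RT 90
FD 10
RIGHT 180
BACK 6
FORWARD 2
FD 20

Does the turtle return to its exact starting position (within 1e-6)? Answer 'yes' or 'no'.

Answer: no

Derivation:
Executing turtle program step by step:
Start: pos=(0,0), heading=135, pen down
BK 13: (0,0) -> (9.192,-9.192) [heading=135, draw]
RT 90: heading 135 -> 45
FD 10: (9.192,-9.192) -> (16.263,-2.121) [heading=45, draw]
RT 180: heading 45 -> 225
BK 6: (16.263,-2.121) -> (20.506,2.121) [heading=225, draw]
FD 2: (20.506,2.121) -> (19.092,0.707) [heading=225, draw]
FD 20: (19.092,0.707) -> (4.95,-13.435) [heading=225, draw]
Final: pos=(4.95,-13.435), heading=225, 5 segment(s) drawn

Start position: (0, 0)
Final position: (4.95, -13.435)
Distance = 14.318; >= 1e-6 -> NOT closed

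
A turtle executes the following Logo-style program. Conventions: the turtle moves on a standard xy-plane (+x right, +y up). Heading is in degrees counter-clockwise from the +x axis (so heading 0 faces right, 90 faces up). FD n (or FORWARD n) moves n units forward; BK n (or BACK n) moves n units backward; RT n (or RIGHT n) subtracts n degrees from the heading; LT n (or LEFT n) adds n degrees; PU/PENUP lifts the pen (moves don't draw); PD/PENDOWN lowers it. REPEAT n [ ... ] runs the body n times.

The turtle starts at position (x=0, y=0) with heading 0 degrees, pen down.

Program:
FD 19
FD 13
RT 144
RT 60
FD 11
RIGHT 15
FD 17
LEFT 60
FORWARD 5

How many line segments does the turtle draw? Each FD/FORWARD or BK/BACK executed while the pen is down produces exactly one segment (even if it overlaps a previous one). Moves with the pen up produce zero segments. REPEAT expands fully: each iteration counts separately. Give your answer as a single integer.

Executing turtle program step by step:
Start: pos=(0,0), heading=0, pen down
FD 19: (0,0) -> (19,0) [heading=0, draw]
FD 13: (19,0) -> (32,0) [heading=0, draw]
RT 144: heading 0 -> 216
RT 60: heading 216 -> 156
FD 11: (32,0) -> (21.951,4.474) [heading=156, draw]
RT 15: heading 156 -> 141
FD 17: (21.951,4.474) -> (8.74,15.173) [heading=141, draw]
LT 60: heading 141 -> 201
FD 5: (8.74,15.173) -> (4.072,13.381) [heading=201, draw]
Final: pos=(4.072,13.381), heading=201, 5 segment(s) drawn
Segments drawn: 5

Answer: 5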